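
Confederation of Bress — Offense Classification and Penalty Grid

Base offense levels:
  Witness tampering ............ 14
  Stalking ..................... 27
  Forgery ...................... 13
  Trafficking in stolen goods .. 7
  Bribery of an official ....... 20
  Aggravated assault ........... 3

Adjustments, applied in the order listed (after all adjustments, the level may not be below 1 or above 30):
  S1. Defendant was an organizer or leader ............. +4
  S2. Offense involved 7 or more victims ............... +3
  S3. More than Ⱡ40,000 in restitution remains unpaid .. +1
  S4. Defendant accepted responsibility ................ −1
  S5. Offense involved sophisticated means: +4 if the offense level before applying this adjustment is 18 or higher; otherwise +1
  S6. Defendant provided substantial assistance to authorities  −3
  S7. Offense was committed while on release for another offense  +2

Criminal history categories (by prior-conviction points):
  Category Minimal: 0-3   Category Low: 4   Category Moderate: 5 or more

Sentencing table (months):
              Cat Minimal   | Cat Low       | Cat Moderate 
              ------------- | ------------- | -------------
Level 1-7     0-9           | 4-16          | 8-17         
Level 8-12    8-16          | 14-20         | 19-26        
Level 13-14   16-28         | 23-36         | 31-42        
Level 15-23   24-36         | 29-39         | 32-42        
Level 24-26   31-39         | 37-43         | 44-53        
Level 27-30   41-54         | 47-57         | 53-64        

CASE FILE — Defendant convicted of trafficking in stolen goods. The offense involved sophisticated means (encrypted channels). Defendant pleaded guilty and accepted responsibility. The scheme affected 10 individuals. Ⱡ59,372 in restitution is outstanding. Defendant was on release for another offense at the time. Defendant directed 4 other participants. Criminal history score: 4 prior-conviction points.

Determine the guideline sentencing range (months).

29-39 months

Base offense level for trafficking in stolen goods: 7.
S1 applies: 7 + 4 = 11.
S2 applies: 11 + 3 = 14.
S3 applies: 14 + 1 = 15.
S4 applies: 15 − 1 = 14.
S5 applies (level before this adjustment is 14 < 18, so +1): 14 + 1 = 15.
S6 does not apply.
S7 applies: 15 + 2 = 17.
Final offense level: 17.
Criminal history: 4 prior points → Category Low (4).
Level 17 falls in the 15-23 band.
Grid: Level 15-23 × Category Low = 29-39 months.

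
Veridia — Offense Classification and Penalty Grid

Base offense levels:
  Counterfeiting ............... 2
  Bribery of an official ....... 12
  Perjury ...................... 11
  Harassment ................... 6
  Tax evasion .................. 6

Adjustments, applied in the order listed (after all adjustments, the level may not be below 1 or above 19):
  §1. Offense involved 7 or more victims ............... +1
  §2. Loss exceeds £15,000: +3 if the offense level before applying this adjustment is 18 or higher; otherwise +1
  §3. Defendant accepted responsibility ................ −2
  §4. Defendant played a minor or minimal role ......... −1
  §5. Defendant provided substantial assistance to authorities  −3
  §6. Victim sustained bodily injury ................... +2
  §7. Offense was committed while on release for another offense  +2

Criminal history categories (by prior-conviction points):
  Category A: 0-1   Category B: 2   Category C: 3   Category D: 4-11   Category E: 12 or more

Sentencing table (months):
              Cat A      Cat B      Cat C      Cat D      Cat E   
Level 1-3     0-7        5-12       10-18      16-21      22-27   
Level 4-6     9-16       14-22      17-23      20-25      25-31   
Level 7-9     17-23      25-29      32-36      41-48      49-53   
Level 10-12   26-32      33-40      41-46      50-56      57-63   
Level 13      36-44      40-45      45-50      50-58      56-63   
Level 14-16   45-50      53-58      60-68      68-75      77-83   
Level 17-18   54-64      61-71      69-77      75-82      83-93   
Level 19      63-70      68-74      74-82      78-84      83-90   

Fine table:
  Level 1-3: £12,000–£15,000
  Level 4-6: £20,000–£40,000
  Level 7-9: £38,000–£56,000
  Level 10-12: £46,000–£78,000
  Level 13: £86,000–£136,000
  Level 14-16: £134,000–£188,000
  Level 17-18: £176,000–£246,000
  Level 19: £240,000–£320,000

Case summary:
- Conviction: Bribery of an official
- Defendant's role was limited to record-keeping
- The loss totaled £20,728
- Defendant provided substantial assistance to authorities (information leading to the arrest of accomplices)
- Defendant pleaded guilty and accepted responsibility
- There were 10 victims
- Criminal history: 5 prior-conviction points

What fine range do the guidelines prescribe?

Base offense level for bribery of an official: 12.
§1 applies: 12 + 1 = 13.
§2 applies (level before this adjustment is 13 < 18, so +1): 13 + 1 = 14.
§3 applies: 14 − 2 = 12.
§4 applies: 12 − 1 = 11.
§5 applies: 11 − 3 = 8.
§7 does not apply.
Final offense level: 8.
Level 8 falls in the 7-9 band.
Fine table: Level 7-9 → £38,000–£56,000.

£38,000–£56,000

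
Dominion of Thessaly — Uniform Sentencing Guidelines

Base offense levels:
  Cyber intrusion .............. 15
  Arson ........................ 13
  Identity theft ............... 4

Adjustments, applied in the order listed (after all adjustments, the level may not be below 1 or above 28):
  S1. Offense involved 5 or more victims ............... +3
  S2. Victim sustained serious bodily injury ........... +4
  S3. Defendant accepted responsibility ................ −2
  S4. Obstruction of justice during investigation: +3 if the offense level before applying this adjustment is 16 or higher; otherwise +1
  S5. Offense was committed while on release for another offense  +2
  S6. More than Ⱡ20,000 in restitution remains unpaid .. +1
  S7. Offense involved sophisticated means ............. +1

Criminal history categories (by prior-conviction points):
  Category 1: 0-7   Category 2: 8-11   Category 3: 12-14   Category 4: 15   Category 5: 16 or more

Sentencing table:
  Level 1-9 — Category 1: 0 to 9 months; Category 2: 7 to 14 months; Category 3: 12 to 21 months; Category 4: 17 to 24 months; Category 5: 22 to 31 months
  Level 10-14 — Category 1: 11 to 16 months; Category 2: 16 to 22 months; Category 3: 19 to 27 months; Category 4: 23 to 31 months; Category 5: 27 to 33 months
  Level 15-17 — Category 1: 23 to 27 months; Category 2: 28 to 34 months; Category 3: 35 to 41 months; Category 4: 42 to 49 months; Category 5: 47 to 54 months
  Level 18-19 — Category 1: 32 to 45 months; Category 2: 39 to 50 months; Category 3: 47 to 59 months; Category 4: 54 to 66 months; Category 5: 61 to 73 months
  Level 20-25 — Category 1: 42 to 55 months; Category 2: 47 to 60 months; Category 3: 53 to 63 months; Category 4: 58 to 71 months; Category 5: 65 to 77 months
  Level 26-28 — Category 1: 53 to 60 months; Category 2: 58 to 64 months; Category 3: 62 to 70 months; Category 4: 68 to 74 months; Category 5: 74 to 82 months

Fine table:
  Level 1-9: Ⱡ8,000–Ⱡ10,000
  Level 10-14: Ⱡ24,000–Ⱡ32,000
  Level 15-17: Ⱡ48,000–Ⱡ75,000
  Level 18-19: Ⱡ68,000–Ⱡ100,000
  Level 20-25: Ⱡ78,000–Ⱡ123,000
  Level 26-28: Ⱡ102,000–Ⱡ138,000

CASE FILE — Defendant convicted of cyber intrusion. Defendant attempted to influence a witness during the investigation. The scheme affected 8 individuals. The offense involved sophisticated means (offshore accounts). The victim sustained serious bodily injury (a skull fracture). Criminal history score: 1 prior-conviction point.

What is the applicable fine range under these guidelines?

Base offense level for cyber intrusion: 15.
S1 applies: 15 + 3 = 18.
S2 applies: 18 + 4 = 22.
S3 does not apply.
S4 applies (level before this adjustment is 22 ≥ 16, so +3): 22 + 3 = 25.
S5 does not apply.
S7 applies: 25 + 1 = 26.
Final offense level: 26.
Level 26 falls in the 26-28 band.
Fine table: Level 26-28 → Ⱡ102,000–Ⱡ138,000.

Ⱡ102,000–Ⱡ138,000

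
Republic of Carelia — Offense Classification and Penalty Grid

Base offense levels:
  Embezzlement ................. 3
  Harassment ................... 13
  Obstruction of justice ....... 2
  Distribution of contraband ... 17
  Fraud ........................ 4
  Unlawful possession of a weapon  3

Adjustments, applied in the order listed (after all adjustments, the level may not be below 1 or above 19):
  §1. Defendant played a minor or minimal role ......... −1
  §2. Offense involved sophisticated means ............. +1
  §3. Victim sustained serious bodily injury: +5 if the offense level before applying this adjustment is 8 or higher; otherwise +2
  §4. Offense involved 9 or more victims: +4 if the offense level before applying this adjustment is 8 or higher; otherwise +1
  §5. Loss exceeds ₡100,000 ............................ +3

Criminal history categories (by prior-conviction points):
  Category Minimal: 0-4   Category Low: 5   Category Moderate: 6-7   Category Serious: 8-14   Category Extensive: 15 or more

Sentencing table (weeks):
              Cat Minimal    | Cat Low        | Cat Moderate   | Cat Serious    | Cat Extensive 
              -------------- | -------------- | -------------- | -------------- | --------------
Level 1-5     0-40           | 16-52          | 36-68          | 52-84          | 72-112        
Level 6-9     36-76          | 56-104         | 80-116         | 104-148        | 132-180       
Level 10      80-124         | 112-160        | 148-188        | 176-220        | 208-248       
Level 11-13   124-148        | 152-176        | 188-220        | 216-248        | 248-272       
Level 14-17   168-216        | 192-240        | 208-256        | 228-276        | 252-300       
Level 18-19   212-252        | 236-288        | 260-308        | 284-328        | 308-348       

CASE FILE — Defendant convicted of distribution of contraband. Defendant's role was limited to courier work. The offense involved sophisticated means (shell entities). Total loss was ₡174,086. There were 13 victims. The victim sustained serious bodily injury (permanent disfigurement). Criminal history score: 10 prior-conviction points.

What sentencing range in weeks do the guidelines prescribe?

Base offense level for distribution of contraband: 17.
§1 applies: 17 − 1 = 16.
§2 applies: 16 + 1 = 17.
§3 applies (level before this adjustment is 17 ≥ 8, so +5): 17 + 5 = 22.
§4 applies (level before this adjustment is 22 ≥ 8, so +4): 22 + 4 = 26.
§5 applies: 26 + 3 = 29.
Level 29 exceeds the maximum of 19; capped at 19.
Final offense level: 19.
Criminal history: 10 prior points → Category Serious (8-14).
Level 19 falls in the 18-19 band.
Grid: Level 18-19 × Category Serious = 284-328 weeks.

284-328 weeks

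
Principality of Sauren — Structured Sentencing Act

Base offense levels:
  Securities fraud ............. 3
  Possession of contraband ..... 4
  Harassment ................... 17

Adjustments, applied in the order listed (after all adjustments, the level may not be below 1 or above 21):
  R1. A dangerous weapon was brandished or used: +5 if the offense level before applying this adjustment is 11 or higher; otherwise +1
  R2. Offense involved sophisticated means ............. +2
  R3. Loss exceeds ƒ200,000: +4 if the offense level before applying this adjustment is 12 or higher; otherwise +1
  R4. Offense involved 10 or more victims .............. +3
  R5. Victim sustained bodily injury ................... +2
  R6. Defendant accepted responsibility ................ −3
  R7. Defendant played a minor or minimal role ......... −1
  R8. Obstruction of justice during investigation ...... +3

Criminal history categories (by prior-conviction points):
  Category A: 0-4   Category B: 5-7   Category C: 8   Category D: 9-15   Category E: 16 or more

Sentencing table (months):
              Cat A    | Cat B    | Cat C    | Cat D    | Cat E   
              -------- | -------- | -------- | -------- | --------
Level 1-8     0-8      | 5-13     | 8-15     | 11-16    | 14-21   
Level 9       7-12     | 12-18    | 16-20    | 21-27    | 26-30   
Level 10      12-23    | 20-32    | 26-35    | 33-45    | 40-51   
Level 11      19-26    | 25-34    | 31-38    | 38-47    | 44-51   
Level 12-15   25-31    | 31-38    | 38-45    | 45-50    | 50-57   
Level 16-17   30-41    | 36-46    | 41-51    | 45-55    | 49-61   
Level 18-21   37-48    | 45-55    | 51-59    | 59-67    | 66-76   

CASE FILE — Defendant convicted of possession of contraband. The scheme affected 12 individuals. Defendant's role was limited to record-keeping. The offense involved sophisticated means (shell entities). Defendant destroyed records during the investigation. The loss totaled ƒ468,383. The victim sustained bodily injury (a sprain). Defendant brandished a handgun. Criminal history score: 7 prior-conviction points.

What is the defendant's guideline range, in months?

31-38 months

Base offense level for possession of contraband: 4.
R1 applies (level before this adjustment is 4 < 11, so +1): 4 + 1 = 5.
R2 applies: 5 + 2 = 7.
R3 applies (level before this adjustment is 7 < 12, so +1): 7 + 1 = 8.
R4 applies: 8 + 3 = 11.
R5 applies: 11 + 2 = 13.
R7 applies: 13 − 1 = 12.
R8 applies: 12 + 3 = 15.
Final offense level: 15.
Criminal history: 7 prior points → Category B (5-7).
Level 15 falls in the 12-15 band.
Grid: Level 12-15 × Category B = 31-38 months.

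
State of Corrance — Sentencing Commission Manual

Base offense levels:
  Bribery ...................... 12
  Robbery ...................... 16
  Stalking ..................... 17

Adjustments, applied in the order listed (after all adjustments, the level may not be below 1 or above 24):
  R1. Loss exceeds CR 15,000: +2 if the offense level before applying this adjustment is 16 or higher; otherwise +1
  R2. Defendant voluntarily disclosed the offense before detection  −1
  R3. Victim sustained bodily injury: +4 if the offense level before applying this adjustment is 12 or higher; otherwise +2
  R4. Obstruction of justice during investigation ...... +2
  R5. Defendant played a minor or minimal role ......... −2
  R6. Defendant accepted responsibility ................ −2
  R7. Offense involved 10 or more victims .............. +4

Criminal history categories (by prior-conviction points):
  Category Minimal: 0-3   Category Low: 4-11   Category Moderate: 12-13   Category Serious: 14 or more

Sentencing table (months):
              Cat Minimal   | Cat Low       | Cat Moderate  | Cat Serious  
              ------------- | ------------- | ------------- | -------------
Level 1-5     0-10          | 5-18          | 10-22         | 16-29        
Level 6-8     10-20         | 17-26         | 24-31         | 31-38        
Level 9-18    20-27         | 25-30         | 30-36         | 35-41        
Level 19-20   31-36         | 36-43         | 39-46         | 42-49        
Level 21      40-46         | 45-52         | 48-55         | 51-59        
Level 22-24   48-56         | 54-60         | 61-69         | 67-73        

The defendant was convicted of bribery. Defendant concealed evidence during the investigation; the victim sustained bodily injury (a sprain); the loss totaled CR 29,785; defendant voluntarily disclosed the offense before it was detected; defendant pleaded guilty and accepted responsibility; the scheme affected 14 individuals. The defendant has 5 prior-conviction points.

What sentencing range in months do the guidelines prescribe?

Base offense level for bribery: 12.
R1 applies (level before this adjustment is 12 < 16, so +1): 12 + 1 = 13.
R2 applies: 13 − 1 = 12.
R3 applies (level before this adjustment is 12 ≥ 12, so +4): 12 + 4 = 16.
R4 applies: 16 + 2 = 18.
R5 does not apply.
R6 applies: 18 − 2 = 16.
R7 applies: 16 + 4 = 20.
Final offense level: 20.
Criminal history: 5 prior points → Category Low (4-11).
Level 20 falls in the 19-20 band.
Grid: Level 19-20 × Category Low = 36-43 months.

36-43 months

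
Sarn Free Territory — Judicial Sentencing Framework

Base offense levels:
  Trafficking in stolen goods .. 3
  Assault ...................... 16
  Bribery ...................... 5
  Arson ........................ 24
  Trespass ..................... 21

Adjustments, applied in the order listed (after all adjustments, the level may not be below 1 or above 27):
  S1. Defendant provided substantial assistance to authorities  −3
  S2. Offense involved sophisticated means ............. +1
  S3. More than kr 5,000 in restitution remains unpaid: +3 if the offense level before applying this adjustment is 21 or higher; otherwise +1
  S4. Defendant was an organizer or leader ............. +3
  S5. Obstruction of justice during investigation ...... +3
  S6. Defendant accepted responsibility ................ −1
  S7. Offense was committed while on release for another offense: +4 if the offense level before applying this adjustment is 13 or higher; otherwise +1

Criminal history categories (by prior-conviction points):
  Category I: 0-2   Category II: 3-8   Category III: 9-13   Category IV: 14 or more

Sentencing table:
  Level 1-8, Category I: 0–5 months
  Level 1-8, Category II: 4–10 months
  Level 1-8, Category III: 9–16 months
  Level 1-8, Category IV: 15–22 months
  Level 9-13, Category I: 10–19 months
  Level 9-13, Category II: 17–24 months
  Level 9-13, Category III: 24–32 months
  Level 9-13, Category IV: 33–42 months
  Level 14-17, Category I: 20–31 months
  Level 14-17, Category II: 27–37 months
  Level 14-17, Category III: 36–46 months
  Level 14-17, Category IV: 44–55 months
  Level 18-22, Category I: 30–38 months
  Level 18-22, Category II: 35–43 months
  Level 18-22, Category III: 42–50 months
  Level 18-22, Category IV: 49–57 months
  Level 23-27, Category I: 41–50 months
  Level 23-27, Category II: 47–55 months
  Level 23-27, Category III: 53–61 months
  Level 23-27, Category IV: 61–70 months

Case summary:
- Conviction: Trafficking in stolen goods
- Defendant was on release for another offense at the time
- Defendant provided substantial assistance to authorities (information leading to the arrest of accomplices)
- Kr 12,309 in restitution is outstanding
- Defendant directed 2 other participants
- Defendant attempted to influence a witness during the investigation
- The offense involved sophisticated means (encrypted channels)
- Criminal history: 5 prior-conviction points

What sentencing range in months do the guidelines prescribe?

Base offense level for trafficking in stolen goods: 3.
S1 applies: 3 − 3 = 0.
S2 applies: 0 + 1 = 1.
S3 applies (level before this adjustment is 1 < 21, so +1): 1 + 1 = 2.
S4 applies: 2 + 3 = 5.
S5 applies: 5 + 3 = 8.
S7 applies (level before this adjustment is 8 < 13, so +1): 8 + 1 = 9.
Final offense level: 9.
Criminal history: 5 prior points → Category II (3-8).
Level 9 falls in the 9-13 band.
Grid: Level 9-13 × Category II = 17-24 months.

17-24 months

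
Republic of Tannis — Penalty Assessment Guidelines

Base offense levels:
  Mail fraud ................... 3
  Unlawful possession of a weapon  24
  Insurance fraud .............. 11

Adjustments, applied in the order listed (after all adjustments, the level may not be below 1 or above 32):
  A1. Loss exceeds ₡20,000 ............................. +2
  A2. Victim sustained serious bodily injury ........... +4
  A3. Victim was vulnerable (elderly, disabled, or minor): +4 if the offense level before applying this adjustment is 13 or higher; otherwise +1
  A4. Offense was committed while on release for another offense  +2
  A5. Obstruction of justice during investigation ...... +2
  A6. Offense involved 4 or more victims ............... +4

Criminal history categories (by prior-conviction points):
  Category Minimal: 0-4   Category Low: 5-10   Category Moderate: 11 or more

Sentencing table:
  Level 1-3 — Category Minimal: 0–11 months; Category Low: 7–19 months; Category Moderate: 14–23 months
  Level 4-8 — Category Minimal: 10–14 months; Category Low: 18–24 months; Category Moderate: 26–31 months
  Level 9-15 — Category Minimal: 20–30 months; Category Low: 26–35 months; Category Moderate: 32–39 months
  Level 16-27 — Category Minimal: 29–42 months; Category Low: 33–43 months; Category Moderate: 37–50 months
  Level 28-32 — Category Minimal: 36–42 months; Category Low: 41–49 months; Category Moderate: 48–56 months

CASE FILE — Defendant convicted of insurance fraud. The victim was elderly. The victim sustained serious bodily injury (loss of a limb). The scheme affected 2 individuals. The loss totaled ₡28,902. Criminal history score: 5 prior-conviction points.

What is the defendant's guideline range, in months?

33-43 months

Base offense level for insurance fraud: 11.
A1 applies: 11 + 2 = 13.
A2 applies: 13 + 4 = 17.
A3 applies (level before this adjustment is 17 ≥ 13, so +4): 17 + 4 = 21.
A5 does not apply.
A6 does not apply.
Final offense level: 21.
Criminal history: 5 prior points → Category Low (5-10).
Level 21 falls in the 16-27 band.
Grid: Level 16-27 × Category Low = 33-43 months.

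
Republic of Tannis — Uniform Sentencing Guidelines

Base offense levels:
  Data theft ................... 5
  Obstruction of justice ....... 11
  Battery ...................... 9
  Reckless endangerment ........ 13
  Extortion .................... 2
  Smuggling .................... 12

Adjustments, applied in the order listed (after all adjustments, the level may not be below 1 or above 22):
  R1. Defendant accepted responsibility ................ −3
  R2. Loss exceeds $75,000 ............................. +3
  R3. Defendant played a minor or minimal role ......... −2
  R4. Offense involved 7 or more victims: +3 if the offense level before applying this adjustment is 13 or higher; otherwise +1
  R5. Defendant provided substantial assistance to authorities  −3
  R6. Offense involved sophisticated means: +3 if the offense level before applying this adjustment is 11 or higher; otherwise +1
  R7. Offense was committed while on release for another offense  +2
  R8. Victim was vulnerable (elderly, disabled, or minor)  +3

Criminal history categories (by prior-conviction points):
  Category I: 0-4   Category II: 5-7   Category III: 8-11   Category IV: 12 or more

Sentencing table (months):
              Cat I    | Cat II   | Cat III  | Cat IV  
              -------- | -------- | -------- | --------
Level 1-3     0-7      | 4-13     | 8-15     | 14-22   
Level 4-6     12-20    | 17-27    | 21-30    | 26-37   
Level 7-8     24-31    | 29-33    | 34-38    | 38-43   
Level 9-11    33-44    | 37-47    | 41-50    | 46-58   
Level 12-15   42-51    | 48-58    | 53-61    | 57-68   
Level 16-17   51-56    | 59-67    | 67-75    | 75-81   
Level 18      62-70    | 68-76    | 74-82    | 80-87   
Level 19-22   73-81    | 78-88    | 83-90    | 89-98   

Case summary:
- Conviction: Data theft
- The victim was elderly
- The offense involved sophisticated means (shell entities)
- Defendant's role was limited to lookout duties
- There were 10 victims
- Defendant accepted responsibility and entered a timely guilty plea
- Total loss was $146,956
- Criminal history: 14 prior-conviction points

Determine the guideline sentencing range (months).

38-43 months

Base offense level for data theft: 5.
R1 applies: 5 − 3 = 2.
R2 applies: 2 + 3 = 5.
R3 applies: 5 − 2 = 3.
R4 applies (level before this adjustment is 3 < 13, so +1): 3 + 1 = 4.
R6 applies (level before this adjustment is 4 < 11, so +1): 4 + 1 = 5.
R7 does not apply.
R8 applies: 5 + 3 = 8.
Final offense level: 8.
Criminal history: 14 prior points → Category IV (12+).
Level 8 falls in the 7-8 band.
Grid: Level 7-8 × Category IV = 38-43 months.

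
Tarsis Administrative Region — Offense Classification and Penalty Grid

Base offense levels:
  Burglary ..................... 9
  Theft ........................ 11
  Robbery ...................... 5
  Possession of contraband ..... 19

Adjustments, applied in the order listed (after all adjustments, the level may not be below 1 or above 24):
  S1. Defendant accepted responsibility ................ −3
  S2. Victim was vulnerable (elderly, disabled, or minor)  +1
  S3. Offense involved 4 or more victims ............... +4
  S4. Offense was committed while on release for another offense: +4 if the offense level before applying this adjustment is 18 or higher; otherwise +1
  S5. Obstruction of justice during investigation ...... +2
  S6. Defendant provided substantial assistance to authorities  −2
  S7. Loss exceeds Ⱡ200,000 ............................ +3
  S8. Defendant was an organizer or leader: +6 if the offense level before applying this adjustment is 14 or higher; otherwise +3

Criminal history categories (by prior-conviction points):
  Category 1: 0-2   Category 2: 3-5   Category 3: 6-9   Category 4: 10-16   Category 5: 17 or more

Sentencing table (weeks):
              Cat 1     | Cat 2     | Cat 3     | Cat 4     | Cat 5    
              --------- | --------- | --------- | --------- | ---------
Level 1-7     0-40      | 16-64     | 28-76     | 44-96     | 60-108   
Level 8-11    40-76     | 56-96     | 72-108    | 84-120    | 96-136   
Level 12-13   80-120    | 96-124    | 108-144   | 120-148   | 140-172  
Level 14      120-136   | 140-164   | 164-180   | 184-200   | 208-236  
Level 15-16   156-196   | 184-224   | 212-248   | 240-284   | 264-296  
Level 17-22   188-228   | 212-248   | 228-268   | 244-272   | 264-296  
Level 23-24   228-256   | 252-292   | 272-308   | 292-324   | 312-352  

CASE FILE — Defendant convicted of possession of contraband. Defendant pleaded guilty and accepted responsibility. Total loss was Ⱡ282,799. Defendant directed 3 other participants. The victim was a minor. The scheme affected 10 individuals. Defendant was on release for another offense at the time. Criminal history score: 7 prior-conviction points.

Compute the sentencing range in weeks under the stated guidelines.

Base offense level for possession of contraband: 19.
S1 applies: 19 − 3 = 16.
S2 applies: 16 + 1 = 17.
S3 applies: 17 + 4 = 21.
S4 applies (level before this adjustment is 21 ≥ 18, so +4): 21 + 4 = 25.
S7 applies: 25 + 3 = 28.
S8 applies (level before this adjustment is 28 ≥ 14, so +6): 28 + 6 = 34.
Level 34 exceeds the maximum of 24; capped at 24.
Final offense level: 24.
Criminal history: 7 prior points → Category 3 (6-9).
Level 24 falls in the 23-24 band.
Grid: Level 23-24 × Category 3 = 272-308 weeks.

272-308 weeks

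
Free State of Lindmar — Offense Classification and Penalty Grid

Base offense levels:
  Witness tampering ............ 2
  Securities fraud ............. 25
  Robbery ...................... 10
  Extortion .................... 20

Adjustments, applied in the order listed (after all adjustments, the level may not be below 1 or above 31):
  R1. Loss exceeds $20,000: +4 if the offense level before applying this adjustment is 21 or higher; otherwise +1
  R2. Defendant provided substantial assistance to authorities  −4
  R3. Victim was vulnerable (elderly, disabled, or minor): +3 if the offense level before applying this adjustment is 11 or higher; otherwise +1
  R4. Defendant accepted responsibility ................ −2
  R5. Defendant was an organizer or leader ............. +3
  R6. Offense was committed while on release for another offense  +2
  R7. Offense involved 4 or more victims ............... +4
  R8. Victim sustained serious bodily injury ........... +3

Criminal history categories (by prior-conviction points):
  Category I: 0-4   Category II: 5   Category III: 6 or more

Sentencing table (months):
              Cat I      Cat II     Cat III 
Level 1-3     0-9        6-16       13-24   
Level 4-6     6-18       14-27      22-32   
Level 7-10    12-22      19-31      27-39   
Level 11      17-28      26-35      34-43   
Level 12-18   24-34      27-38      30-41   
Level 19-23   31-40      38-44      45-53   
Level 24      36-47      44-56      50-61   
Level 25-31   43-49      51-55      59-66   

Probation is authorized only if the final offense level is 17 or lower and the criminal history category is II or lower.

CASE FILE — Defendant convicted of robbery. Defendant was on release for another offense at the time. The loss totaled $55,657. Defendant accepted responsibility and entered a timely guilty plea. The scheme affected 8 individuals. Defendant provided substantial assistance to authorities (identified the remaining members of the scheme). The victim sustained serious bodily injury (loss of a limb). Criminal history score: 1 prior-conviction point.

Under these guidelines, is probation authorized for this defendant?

Base offense level for robbery: 10.
R1 applies (level before this adjustment is 10 < 21, so +1): 10 + 1 = 11.
R2 applies: 11 − 4 = 7.
R4 applies: 7 − 2 = 5.
R5 does not apply.
R6 applies: 5 + 2 = 7.
R7 applies: 7 + 4 = 11.
R8 applies: 11 + 3 = 14.
Final offense level: 14.
Criminal history: 1 prior point → Category I (0-4).
Level 14 falls in the 12-18 band.
Grid: Level 12-18 × Category I = 24-34 months.
Probation check: level 14 ≤ 17 and category I ≤ II → eligible.

Yes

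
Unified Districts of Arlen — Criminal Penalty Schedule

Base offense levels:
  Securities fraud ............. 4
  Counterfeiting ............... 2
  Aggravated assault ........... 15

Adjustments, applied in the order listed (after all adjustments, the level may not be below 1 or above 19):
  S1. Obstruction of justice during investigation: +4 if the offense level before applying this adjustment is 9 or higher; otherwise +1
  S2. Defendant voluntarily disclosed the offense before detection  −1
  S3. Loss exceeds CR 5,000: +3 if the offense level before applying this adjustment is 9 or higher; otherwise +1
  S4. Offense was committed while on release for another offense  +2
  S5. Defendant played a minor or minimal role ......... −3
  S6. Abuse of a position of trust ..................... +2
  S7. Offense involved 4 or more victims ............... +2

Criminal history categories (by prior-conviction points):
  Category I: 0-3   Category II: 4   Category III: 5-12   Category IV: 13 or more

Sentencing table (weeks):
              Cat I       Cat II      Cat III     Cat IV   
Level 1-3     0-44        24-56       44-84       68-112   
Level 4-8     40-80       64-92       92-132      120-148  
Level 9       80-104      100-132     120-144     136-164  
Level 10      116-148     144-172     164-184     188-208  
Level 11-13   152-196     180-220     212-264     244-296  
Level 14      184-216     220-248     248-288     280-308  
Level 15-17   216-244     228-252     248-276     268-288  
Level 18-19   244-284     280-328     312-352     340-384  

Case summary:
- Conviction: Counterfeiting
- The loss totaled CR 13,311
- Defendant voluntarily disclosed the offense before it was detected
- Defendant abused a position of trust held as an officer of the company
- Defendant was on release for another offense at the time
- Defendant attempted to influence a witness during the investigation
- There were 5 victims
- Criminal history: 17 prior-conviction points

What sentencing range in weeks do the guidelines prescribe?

Base offense level for counterfeiting: 2.
S1 applies (level before this adjustment is 2 < 9, so +1): 2 + 1 = 3.
S2 applies: 3 − 1 = 2.
S3 applies (level before this adjustment is 2 < 9, so +1): 2 + 1 = 3.
S4 applies: 3 + 2 = 5.
S5 does not apply.
S6 applies: 5 + 2 = 7.
S7 applies: 7 + 2 = 9.
Final offense level: 9.
Criminal history: 17 prior points → Category IV (13+).
Level 9 falls in the 9 band.
Grid: Level 9 × Category IV = 136-164 weeks.

136-164 weeks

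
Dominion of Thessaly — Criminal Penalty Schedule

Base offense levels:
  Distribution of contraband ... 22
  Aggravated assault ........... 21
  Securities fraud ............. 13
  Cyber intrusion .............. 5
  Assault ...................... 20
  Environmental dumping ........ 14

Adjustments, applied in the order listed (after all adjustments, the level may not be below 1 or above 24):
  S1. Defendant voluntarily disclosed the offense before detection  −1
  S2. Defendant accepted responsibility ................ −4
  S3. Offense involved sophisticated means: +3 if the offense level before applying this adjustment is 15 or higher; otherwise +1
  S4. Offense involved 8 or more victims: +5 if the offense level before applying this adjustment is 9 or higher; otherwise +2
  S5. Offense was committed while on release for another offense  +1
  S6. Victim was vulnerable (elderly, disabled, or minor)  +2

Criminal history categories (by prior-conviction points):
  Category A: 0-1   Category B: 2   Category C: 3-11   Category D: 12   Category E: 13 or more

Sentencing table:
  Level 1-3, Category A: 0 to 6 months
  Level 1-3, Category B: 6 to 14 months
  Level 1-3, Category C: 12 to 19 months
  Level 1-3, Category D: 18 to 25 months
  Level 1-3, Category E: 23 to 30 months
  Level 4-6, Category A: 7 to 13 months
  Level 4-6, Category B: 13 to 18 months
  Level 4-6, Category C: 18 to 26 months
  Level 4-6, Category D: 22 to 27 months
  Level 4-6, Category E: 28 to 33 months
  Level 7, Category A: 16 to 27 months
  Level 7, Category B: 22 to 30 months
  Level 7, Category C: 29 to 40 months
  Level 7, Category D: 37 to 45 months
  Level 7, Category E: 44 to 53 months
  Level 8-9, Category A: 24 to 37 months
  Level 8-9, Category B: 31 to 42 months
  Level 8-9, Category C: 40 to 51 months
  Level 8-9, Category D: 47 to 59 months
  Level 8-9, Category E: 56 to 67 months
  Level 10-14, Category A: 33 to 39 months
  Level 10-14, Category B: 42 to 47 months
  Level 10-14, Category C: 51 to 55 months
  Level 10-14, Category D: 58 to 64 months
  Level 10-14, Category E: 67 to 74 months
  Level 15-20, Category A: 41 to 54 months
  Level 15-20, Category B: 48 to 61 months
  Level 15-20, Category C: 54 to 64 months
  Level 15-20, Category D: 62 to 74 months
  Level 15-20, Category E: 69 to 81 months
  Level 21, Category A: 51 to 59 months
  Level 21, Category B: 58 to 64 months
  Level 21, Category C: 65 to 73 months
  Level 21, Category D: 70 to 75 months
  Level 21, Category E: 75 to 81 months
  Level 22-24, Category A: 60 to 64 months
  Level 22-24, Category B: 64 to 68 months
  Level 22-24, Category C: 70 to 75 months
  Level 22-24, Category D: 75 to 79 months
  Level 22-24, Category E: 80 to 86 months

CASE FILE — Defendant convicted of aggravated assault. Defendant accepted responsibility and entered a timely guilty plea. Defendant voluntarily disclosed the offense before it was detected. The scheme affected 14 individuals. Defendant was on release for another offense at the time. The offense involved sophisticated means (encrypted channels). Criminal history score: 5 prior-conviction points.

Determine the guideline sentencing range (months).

70-75 months

Base offense level for aggravated assault: 21.
S1 applies: 21 − 1 = 20.
S2 applies: 20 − 4 = 16.
S3 applies (level before this adjustment is 16 ≥ 15, so +3): 16 + 3 = 19.
S4 applies (level before this adjustment is 19 ≥ 9, so +5): 19 + 5 = 24.
S5 applies: 24 + 1 = 25.
Level 25 exceeds the maximum of 24; capped at 24.
Final offense level: 24.
Criminal history: 5 prior points → Category C (3-11).
Level 24 falls in the 22-24 band.
Grid: Level 22-24 × Category C = 70-75 months.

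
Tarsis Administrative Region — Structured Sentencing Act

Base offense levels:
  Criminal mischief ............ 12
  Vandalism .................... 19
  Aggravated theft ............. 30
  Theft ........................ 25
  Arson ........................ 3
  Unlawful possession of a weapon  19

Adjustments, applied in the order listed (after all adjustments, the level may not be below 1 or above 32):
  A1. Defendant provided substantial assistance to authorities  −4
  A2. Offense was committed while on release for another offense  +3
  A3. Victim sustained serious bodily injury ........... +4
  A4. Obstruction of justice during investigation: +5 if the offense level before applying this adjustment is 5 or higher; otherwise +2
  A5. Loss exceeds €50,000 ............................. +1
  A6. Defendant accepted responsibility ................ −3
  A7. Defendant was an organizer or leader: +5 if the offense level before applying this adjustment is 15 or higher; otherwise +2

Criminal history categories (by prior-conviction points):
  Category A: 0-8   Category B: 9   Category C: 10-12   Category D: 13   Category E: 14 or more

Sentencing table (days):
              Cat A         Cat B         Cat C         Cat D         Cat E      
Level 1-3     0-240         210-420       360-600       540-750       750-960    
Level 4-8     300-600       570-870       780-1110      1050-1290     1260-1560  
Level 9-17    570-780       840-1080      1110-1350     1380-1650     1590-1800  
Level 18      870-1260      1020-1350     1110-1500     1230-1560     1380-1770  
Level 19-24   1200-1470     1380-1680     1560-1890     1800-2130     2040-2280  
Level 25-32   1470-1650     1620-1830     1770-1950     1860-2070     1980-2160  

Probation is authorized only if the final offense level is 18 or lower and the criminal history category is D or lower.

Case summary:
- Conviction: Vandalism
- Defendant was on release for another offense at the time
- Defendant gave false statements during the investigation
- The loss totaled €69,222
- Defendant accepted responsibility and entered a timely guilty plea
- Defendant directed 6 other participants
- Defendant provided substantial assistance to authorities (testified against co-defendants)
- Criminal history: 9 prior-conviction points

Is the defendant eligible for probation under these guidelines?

No

Base offense level for vandalism: 19.
A1 applies: 19 − 4 = 15.
A2 applies: 15 + 3 = 18.
A4 applies (level before this adjustment is 18 ≥ 5, so +5): 18 + 5 = 23.
A5 applies: 23 + 1 = 24.
A6 applies: 24 − 3 = 21.
A7 applies (level before this adjustment is 21 ≥ 15, so +5): 21 + 5 = 26.
Final offense level: 26.
Criminal history: 9 prior points → Category B (9).
Level 26 falls in the 25-32 band.
Grid: Level 25-32 × Category B = 1620-1830 days.
Probation check: level 26 > 18 and category B ≤ D → not eligible.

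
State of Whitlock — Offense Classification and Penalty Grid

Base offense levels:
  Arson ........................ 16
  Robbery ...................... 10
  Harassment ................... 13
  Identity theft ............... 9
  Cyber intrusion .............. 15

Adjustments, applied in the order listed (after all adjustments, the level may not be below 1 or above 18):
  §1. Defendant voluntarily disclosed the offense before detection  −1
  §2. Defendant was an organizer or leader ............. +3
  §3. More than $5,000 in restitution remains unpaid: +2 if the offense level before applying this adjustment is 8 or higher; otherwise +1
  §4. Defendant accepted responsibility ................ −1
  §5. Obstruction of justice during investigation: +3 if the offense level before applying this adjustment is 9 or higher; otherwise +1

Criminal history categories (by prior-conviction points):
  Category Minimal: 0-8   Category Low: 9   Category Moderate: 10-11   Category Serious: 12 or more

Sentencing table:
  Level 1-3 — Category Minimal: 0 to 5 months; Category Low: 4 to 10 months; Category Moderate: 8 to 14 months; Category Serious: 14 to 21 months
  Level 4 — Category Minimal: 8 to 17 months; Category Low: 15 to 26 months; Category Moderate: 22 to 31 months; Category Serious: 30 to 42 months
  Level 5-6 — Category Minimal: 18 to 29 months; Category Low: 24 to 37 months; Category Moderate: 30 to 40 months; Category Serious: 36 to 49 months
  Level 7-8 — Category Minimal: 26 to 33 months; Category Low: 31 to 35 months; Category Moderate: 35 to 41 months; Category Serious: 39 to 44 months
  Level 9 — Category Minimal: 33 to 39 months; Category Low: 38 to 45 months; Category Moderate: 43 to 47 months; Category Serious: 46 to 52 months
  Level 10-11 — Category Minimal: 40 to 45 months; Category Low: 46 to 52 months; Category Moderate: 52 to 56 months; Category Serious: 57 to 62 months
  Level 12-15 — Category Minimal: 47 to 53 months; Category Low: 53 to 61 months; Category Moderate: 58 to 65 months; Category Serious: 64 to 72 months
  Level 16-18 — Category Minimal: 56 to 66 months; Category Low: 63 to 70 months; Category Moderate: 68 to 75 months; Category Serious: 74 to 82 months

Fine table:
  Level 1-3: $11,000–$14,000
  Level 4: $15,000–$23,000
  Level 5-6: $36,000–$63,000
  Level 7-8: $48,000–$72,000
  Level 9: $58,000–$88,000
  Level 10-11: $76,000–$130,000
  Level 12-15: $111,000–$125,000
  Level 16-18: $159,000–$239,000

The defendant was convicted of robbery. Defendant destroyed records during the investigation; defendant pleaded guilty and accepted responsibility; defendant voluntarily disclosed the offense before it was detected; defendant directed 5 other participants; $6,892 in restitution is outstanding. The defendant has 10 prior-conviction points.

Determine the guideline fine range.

Base offense level for robbery: 10.
§1 applies: 10 − 1 = 9.
§2 applies: 9 + 3 = 12.
§3 applies (level before this adjustment is 12 ≥ 8, so +2): 12 + 2 = 14.
§4 applies: 14 − 1 = 13.
§5 applies (level before this adjustment is 13 ≥ 9, so +3): 13 + 3 = 16.
Final offense level: 16.
Level 16 falls in the 16-18 band.
Fine table: Level 16-18 → $159,000–$239,000.

$159,000–$239,000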